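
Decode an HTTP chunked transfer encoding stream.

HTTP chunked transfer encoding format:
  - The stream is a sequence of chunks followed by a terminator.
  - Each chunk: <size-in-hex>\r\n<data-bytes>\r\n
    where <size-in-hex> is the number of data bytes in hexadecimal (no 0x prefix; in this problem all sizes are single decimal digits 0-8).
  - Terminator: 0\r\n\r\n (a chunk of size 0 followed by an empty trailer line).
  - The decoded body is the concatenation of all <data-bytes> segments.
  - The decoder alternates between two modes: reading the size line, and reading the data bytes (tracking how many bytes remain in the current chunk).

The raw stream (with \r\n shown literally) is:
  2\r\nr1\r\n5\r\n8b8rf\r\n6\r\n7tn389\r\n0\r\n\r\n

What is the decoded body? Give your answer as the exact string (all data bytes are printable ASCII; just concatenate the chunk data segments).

Chunk 1: stream[0..1]='2' size=0x2=2, data at stream[3..5]='r1' -> body[0..2], body so far='r1'
Chunk 2: stream[7..8]='5' size=0x5=5, data at stream[10..15]='8b8rf' -> body[2..7], body so far='r18b8rf'
Chunk 3: stream[17..18]='6' size=0x6=6, data at stream[20..26]='7tn389' -> body[7..13], body so far='r18b8rf7tn389'
Chunk 4: stream[28..29]='0' size=0 (terminator). Final body='r18b8rf7tn389' (13 bytes)

Answer: r18b8rf7tn389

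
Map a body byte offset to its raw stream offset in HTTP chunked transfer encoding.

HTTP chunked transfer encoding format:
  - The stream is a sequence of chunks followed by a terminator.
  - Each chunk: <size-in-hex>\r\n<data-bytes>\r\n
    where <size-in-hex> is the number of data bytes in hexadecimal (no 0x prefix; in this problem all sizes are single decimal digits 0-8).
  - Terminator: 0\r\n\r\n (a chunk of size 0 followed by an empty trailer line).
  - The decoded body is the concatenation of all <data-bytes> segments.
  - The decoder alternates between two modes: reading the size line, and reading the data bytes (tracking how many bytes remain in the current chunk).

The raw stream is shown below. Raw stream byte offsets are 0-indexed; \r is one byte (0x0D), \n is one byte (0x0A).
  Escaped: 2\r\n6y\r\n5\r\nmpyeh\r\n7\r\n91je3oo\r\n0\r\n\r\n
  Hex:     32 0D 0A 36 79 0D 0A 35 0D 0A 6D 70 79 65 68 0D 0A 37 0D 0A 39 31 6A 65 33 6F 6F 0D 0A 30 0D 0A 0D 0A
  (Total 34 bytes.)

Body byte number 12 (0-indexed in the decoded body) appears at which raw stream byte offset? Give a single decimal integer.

Chunk 1: stream[0..1]='2' size=0x2=2, data at stream[3..5]='6y' -> body[0..2], body so far='6y'
Chunk 2: stream[7..8]='5' size=0x5=5, data at stream[10..15]='mpyeh' -> body[2..7], body so far='6ympyeh'
Chunk 3: stream[17..18]='7' size=0x7=7, data at stream[20..27]='91je3oo' -> body[7..14], body so far='6ympyeh91je3oo'
Chunk 4: stream[29..30]='0' size=0 (terminator). Final body='6ympyeh91je3oo' (14 bytes)
Body byte 12 at stream offset 25

Answer: 25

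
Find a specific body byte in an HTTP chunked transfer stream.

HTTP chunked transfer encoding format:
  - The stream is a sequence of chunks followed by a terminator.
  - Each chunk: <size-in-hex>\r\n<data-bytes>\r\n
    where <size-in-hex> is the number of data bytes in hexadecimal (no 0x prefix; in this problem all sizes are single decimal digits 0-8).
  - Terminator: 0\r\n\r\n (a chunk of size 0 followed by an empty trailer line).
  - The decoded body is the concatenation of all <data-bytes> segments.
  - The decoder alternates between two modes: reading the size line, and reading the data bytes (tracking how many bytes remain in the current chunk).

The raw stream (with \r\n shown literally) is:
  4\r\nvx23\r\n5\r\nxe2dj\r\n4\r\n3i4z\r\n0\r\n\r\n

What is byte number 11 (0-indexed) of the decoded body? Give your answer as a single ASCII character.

Answer: 4

Derivation:
Chunk 1: stream[0..1]='4' size=0x4=4, data at stream[3..7]='vx23' -> body[0..4], body so far='vx23'
Chunk 2: stream[9..10]='5' size=0x5=5, data at stream[12..17]='xe2dj' -> body[4..9], body so far='vx23xe2dj'
Chunk 3: stream[19..20]='4' size=0x4=4, data at stream[22..26]='3i4z' -> body[9..13], body so far='vx23xe2dj3i4z'
Chunk 4: stream[28..29]='0' size=0 (terminator). Final body='vx23xe2dj3i4z' (13 bytes)
Body byte 11 = '4'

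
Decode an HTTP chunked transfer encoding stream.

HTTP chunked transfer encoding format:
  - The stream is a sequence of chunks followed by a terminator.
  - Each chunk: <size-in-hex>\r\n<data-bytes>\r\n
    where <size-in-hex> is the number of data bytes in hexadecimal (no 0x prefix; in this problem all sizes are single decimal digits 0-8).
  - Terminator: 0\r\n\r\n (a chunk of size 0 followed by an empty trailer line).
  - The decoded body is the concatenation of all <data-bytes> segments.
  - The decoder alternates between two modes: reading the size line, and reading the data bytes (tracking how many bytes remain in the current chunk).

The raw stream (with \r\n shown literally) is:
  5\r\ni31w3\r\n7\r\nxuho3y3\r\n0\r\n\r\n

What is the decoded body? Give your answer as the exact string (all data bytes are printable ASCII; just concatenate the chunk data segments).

Answer: i31w3xuho3y3

Derivation:
Chunk 1: stream[0..1]='5' size=0x5=5, data at stream[3..8]='i31w3' -> body[0..5], body so far='i31w3'
Chunk 2: stream[10..11]='7' size=0x7=7, data at stream[13..20]='xuho3y3' -> body[5..12], body so far='i31w3xuho3y3'
Chunk 3: stream[22..23]='0' size=0 (terminator). Final body='i31w3xuho3y3' (12 bytes)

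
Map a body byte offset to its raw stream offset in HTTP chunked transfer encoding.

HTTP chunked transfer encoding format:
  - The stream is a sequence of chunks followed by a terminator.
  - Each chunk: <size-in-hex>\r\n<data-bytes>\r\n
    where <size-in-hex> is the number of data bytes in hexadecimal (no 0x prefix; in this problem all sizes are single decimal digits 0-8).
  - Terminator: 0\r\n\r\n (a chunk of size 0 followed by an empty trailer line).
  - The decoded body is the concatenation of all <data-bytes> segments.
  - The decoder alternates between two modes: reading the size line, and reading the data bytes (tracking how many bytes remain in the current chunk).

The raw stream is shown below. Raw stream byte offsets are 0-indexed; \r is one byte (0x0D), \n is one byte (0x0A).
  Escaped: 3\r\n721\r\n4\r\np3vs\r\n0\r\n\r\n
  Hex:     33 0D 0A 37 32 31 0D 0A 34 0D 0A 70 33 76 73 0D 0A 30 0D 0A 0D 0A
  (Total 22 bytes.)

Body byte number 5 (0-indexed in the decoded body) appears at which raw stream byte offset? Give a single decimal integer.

Chunk 1: stream[0..1]='3' size=0x3=3, data at stream[3..6]='721' -> body[0..3], body so far='721'
Chunk 2: stream[8..9]='4' size=0x4=4, data at stream[11..15]='p3vs' -> body[3..7], body so far='721p3vs'
Chunk 3: stream[17..18]='0' size=0 (terminator). Final body='721p3vs' (7 bytes)
Body byte 5 at stream offset 13

Answer: 13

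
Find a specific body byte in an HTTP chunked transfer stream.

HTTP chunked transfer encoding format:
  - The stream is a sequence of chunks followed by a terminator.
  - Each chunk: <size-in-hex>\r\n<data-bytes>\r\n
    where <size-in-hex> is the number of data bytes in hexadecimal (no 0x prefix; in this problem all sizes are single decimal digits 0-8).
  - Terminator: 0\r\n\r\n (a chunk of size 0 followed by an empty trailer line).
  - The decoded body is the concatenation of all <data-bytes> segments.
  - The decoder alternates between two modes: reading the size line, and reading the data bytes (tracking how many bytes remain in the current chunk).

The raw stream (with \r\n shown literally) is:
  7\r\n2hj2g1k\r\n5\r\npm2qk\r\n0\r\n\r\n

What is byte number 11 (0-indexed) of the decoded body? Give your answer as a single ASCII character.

Chunk 1: stream[0..1]='7' size=0x7=7, data at stream[3..10]='2hj2g1k' -> body[0..7], body so far='2hj2g1k'
Chunk 2: stream[12..13]='5' size=0x5=5, data at stream[15..20]='pm2qk' -> body[7..12], body so far='2hj2g1kpm2qk'
Chunk 3: stream[22..23]='0' size=0 (terminator). Final body='2hj2g1kpm2qk' (12 bytes)
Body byte 11 = 'k'

Answer: k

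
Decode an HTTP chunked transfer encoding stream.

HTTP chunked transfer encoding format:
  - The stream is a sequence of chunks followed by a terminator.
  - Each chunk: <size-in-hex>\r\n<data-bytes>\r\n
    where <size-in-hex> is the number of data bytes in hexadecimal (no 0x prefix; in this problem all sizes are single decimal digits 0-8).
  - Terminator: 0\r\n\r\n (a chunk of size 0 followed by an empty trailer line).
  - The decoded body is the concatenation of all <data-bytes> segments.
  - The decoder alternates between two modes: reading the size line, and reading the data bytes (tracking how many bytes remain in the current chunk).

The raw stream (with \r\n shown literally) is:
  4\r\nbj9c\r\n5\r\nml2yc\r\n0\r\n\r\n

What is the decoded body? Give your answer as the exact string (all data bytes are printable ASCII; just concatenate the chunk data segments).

Answer: bj9cml2yc

Derivation:
Chunk 1: stream[0..1]='4' size=0x4=4, data at stream[3..7]='bj9c' -> body[0..4], body so far='bj9c'
Chunk 2: stream[9..10]='5' size=0x5=5, data at stream[12..17]='ml2yc' -> body[4..9], body so far='bj9cml2yc'
Chunk 3: stream[19..20]='0' size=0 (terminator). Final body='bj9cml2yc' (9 bytes)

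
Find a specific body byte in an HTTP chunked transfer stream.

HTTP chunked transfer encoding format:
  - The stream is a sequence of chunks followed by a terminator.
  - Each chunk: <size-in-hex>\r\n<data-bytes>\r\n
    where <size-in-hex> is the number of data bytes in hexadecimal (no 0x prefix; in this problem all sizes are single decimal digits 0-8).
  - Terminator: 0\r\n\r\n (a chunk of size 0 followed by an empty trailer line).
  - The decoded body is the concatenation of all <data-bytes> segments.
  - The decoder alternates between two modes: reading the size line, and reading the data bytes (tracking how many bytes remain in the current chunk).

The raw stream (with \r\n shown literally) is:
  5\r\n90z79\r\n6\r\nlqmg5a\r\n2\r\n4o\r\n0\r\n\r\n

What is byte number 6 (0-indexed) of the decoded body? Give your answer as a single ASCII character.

Answer: q

Derivation:
Chunk 1: stream[0..1]='5' size=0x5=5, data at stream[3..8]='90z79' -> body[0..5], body so far='90z79'
Chunk 2: stream[10..11]='6' size=0x6=6, data at stream[13..19]='lqmg5a' -> body[5..11], body so far='90z79lqmg5a'
Chunk 3: stream[21..22]='2' size=0x2=2, data at stream[24..26]='4o' -> body[11..13], body so far='90z79lqmg5a4o'
Chunk 4: stream[28..29]='0' size=0 (terminator). Final body='90z79lqmg5a4o' (13 bytes)
Body byte 6 = 'q'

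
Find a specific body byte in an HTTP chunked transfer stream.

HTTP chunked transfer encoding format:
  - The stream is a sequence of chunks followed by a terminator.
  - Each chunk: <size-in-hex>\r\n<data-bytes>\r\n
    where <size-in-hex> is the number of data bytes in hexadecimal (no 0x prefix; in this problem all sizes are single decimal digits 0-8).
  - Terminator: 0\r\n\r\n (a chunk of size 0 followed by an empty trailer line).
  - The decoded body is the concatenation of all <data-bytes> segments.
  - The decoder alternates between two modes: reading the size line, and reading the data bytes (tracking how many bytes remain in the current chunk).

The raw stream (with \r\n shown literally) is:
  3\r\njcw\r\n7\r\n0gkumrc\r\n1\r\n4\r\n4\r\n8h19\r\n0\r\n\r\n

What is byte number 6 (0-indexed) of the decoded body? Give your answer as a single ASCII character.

Answer: u

Derivation:
Chunk 1: stream[0..1]='3' size=0x3=3, data at stream[3..6]='jcw' -> body[0..3], body so far='jcw'
Chunk 2: stream[8..9]='7' size=0x7=7, data at stream[11..18]='0gkumrc' -> body[3..10], body so far='jcw0gkumrc'
Chunk 3: stream[20..21]='1' size=0x1=1, data at stream[23..24]='4' -> body[10..11], body so far='jcw0gkumrc4'
Chunk 4: stream[26..27]='4' size=0x4=4, data at stream[29..33]='8h19' -> body[11..15], body so far='jcw0gkumrc48h19'
Chunk 5: stream[35..36]='0' size=0 (terminator). Final body='jcw0gkumrc48h19' (15 bytes)
Body byte 6 = 'u'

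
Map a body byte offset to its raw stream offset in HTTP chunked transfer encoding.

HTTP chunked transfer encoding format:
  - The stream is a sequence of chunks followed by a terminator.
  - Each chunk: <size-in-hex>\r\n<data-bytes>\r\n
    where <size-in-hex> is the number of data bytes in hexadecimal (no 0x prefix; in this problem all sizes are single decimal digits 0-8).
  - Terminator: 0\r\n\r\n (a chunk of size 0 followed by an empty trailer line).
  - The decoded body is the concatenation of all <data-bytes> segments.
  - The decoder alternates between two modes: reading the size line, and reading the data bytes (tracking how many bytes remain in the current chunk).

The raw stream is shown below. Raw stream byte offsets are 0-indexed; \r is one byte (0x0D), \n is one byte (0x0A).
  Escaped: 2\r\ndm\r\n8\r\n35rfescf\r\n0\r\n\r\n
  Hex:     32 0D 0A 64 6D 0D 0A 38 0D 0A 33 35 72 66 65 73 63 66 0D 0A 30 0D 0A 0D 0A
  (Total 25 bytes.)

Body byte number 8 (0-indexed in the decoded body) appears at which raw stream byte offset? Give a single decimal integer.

Answer: 16

Derivation:
Chunk 1: stream[0..1]='2' size=0x2=2, data at stream[3..5]='dm' -> body[0..2], body so far='dm'
Chunk 2: stream[7..8]='8' size=0x8=8, data at stream[10..18]='35rfescf' -> body[2..10], body so far='dm35rfescf'
Chunk 3: stream[20..21]='0' size=0 (terminator). Final body='dm35rfescf' (10 bytes)
Body byte 8 at stream offset 16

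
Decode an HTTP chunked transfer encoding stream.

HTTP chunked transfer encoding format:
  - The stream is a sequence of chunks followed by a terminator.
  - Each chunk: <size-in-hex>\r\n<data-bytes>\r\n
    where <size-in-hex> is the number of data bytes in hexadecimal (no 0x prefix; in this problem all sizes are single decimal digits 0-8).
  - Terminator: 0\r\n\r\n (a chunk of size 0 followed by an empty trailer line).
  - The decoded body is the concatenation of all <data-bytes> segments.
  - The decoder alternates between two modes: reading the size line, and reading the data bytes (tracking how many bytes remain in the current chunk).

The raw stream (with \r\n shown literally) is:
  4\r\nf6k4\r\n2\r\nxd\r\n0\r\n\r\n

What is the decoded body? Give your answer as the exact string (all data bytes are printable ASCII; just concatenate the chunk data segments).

Chunk 1: stream[0..1]='4' size=0x4=4, data at stream[3..7]='f6k4' -> body[0..4], body so far='f6k4'
Chunk 2: stream[9..10]='2' size=0x2=2, data at stream[12..14]='xd' -> body[4..6], body so far='f6k4xd'
Chunk 3: stream[16..17]='0' size=0 (terminator). Final body='f6k4xd' (6 bytes)

Answer: f6k4xd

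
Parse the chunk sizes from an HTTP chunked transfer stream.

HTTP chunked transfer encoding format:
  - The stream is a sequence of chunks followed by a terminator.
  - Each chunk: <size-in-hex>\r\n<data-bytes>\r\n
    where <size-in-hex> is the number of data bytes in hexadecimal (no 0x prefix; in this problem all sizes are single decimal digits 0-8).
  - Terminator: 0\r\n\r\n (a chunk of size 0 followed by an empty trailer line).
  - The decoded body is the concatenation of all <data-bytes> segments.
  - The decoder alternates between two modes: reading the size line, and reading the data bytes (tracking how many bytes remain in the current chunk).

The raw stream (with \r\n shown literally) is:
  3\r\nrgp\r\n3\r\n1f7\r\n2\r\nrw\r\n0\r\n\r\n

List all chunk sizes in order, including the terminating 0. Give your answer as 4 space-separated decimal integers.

Answer: 3 3 2 0

Derivation:
Chunk 1: stream[0..1]='3' size=0x3=3, data at stream[3..6]='rgp' -> body[0..3], body so far='rgp'
Chunk 2: stream[8..9]='3' size=0x3=3, data at stream[11..14]='1f7' -> body[3..6], body so far='rgp1f7'
Chunk 3: stream[16..17]='2' size=0x2=2, data at stream[19..21]='rw' -> body[6..8], body so far='rgp1f7rw'
Chunk 4: stream[23..24]='0' size=0 (terminator). Final body='rgp1f7rw' (8 bytes)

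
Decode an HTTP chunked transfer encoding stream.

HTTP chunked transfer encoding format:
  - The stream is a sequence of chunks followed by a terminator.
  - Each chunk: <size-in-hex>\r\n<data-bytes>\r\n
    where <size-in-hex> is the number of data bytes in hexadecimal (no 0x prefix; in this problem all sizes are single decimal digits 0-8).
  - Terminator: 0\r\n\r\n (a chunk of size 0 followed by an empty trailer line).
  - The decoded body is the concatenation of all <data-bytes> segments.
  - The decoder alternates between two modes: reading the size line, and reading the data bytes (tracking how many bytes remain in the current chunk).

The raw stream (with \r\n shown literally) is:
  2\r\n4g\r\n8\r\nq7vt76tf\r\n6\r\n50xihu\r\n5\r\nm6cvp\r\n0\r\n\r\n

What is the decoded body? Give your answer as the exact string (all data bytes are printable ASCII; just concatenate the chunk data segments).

Chunk 1: stream[0..1]='2' size=0x2=2, data at stream[3..5]='4g' -> body[0..2], body so far='4g'
Chunk 2: stream[7..8]='8' size=0x8=8, data at stream[10..18]='q7vt76tf' -> body[2..10], body so far='4gq7vt76tf'
Chunk 3: stream[20..21]='6' size=0x6=6, data at stream[23..29]='50xihu' -> body[10..16], body so far='4gq7vt76tf50xihu'
Chunk 4: stream[31..32]='5' size=0x5=5, data at stream[34..39]='m6cvp' -> body[16..21], body so far='4gq7vt76tf50xihum6cvp'
Chunk 5: stream[41..42]='0' size=0 (terminator). Final body='4gq7vt76tf50xihum6cvp' (21 bytes)

Answer: 4gq7vt76tf50xihum6cvp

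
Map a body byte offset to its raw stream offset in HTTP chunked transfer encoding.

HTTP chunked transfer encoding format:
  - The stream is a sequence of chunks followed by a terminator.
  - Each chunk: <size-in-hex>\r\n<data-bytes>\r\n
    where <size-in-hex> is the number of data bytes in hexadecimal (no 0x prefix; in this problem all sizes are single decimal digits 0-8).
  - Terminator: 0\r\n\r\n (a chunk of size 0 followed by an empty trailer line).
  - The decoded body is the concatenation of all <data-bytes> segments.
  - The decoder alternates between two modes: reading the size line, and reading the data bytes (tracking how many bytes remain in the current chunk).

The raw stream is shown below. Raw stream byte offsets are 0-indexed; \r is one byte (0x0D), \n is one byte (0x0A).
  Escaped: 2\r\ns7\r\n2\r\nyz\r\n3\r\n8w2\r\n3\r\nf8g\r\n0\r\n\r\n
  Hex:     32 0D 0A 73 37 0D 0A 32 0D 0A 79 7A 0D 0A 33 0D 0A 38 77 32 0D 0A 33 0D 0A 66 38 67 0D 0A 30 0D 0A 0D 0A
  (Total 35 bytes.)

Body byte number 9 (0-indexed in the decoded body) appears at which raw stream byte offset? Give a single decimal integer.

Chunk 1: stream[0..1]='2' size=0x2=2, data at stream[3..5]='s7' -> body[0..2], body so far='s7'
Chunk 2: stream[7..8]='2' size=0x2=2, data at stream[10..12]='yz' -> body[2..4], body so far='s7yz'
Chunk 3: stream[14..15]='3' size=0x3=3, data at stream[17..20]='8w2' -> body[4..7], body so far='s7yz8w2'
Chunk 4: stream[22..23]='3' size=0x3=3, data at stream[25..28]='f8g' -> body[7..10], body so far='s7yz8w2f8g'
Chunk 5: stream[30..31]='0' size=0 (terminator). Final body='s7yz8w2f8g' (10 bytes)
Body byte 9 at stream offset 27

Answer: 27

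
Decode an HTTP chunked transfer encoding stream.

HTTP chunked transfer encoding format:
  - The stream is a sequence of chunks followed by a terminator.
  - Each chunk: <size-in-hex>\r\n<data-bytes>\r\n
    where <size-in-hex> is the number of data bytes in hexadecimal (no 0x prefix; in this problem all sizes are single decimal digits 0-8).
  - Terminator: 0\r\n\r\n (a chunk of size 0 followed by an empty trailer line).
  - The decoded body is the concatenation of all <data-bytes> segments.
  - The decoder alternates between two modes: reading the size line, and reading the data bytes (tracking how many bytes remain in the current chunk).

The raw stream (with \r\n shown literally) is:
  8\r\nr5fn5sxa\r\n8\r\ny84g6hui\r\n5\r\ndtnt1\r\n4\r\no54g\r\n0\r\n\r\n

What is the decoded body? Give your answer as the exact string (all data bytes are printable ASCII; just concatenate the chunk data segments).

Answer: r5fn5sxay84g6huidtnt1o54g

Derivation:
Chunk 1: stream[0..1]='8' size=0x8=8, data at stream[3..11]='r5fn5sxa' -> body[0..8], body so far='r5fn5sxa'
Chunk 2: stream[13..14]='8' size=0x8=8, data at stream[16..24]='y84g6hui' -> body[8..16], body so far='r5fn5sxay84g6hui'
Chunk 3: stream[26..27]='5' size=0x5=5, data at stream[29..34]='dtnt1' -> body[16..21], body so far='r5fn5sxay84g6huidtnt1'
Chunk 4: stream[36..37]='4' size=0x4=4, data at stream[39..43]='o54g' -> body[21..25], body so far='r5fn5sxay84g6huidtnt1o54g'
Chunk 5: stream[45..46]='0' size=0 (terminator). Final body='r5fn5sxay84g6huidtnt1o54g' (25 bytes)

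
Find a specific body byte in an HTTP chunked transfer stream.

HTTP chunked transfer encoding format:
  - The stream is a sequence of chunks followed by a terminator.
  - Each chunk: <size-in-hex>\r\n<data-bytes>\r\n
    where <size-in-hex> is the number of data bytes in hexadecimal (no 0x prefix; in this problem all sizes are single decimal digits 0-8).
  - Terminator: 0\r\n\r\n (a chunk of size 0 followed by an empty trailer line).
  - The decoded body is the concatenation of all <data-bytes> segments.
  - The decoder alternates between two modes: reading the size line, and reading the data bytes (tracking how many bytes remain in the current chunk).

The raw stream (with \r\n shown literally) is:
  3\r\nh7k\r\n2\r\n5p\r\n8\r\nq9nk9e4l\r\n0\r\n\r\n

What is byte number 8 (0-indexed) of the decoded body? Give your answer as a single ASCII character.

Answer: k

Derivation:
Chunk 1: stream[0..1]='3' size=0x3=3, data at stream[3..6]='h7k' -> body[0..3], body so far='h7k'
Chunk 2: stream[8..9]='2' size=0x2=2, data at stream[11..13]='5p' -> body[3..5], body so far='h7k5p'
Chunk 3: stream[15..16]='8' size=0x8=8, data at stream[18..26]='q9nk9e4l' -> body[5..13], body so far='h7k5pq9nk9e4l'
Chunk 4: stream[28..29]='0' size=0 (terminator). Final body='h7k5pq9nk9e4l' (13 bytes)
Body byte 8 = 'k'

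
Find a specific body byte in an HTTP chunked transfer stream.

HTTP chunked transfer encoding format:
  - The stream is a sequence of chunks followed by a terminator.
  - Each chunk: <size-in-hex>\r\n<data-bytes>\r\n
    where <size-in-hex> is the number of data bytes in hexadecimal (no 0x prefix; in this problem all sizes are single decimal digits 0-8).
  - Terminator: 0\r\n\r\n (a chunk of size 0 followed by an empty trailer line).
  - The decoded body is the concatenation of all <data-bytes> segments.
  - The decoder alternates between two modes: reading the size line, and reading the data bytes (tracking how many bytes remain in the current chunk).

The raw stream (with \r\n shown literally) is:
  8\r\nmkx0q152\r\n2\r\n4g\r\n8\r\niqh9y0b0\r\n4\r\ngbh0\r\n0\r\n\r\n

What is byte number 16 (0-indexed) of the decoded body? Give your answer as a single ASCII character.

Chunk 1: stream[0..1]='8' size=0x8=8, data at stream[3..11]='mkx0q152' -> body[0..8], body so far='mkx0q152'
Chunk 2: stream[13..14]='2' size=0x2=2, data at stream[16..18]='4g' -> body[8..10], body so far='mkx0q1524g'
Chunk 3: stream[20..21]='8' size=0x8=8, data at stream[23..31]='iqh9y0b0' -> body[10..18], body so far='mkx0q1524giqh9y0b0'
Chunk 4: stream[33..34]='4' size=0x4=4, data at stream[36..40]='gbh0' -> body[18..22], body so far='mkx0q1524giqh9y0b0gbh0'
Chunk 5: stream[42..43]='0' size=0 (terminator). Final body='mkx0q1524giqh9y0b0gbh0' (22 bytes)
Body byte 16 = 'b'

Answer: b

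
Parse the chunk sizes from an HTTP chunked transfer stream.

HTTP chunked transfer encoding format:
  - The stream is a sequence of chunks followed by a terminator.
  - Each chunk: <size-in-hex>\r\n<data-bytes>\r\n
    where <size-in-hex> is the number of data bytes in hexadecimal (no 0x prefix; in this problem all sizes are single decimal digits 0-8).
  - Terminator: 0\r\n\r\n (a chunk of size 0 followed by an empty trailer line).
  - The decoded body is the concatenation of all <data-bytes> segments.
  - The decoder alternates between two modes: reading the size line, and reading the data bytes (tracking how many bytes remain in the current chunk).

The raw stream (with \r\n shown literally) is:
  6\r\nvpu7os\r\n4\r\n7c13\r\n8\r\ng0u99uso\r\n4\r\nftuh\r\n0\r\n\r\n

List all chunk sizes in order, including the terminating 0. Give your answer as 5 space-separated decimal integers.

Chunk 1: stream[0..1]='6' size=0x6=6, data at stream[3..9]='vpu7os' -> body[0..6], body so far='vpu7os'
Chunk 2: stream[11..12]='4' size=0x4=4, data at stream[14..18]='7c13' -> body[6..10], body so far='vpu7os7c13'
Chunk 3: stream[20..21]='8' size=0x8=8, data at stream[23..31]='g0u99uso' -> body[10..18], body so far='vpu7os7c13g0u99uso'
Chunk 4: stream[33..34]='4' size=0x4=4, data at stream[36..40]='ftuh' -> body[18..22], body so far='vpu7os7c13g0u99usoftuh'
Chunk 5: stream[42..43]='0' size=0 (terminator). Final body='vpu7os7c13g0u99usoftuh' (22 bytes)

Answer: 6 4 8 4 0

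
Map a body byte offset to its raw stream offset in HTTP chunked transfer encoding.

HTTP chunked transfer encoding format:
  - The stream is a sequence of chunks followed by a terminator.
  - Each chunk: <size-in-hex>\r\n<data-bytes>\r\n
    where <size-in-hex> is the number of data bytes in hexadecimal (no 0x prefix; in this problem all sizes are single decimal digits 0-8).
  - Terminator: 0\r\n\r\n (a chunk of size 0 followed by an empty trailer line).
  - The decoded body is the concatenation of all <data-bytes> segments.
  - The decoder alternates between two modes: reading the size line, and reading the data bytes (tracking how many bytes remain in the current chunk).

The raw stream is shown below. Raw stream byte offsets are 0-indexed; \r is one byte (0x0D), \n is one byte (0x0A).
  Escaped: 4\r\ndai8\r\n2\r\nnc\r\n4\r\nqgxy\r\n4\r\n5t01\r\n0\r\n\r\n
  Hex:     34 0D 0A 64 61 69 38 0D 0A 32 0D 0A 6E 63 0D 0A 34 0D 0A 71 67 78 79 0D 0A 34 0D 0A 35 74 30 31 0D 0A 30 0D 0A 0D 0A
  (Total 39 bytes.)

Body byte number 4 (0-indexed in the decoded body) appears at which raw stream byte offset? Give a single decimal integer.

Chunk 1: stream[0..1]='4' size=0x4=4, data at stream[3..7]='dai8' -> body[0..4], body so far='dai8'
Chunk 2: stream[9..10]='2' size=0x2=2, data at stream[12..14]='nc' -> body[4..6], body so far='dai8nc'
Chunk 3: stream[16..17]='4' size=0x4=4, data at stream[19..23]='qgxy' -> body[6..10], body so far='dai8ncqgxy'
Chunk 4: stream[25..26]='4' size=0x4=4, data at stream[28..32]='5t01' -> body[10..14], body so far='dai8ncqgxy5t01'
Chunk 5: stream[34..35]='0' size=0 (terminator). Final body='dai8ncqgxy5t01' (14 bytes)
Body byte 4 at stream offset 12

Answer: 12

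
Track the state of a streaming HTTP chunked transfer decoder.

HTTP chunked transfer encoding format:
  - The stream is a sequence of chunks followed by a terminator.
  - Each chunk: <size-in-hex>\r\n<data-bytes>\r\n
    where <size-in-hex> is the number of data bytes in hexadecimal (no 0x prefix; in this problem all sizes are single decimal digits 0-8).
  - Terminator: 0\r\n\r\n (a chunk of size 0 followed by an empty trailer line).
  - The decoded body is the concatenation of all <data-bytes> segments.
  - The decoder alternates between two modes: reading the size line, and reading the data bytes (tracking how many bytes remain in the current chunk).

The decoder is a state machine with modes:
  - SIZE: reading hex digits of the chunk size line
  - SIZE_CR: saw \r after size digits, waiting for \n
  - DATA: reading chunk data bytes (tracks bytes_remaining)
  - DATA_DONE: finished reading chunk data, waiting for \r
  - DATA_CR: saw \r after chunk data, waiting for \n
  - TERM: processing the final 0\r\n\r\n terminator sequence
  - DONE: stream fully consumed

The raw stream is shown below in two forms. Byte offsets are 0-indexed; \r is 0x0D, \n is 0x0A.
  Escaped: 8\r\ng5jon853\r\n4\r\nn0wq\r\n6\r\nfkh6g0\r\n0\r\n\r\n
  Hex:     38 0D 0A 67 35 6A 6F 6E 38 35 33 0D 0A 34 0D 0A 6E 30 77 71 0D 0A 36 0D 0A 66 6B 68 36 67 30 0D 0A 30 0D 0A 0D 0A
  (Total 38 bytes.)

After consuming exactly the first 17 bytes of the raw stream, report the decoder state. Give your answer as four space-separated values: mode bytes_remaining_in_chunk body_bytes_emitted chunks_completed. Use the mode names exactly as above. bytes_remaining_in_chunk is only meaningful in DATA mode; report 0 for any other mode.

Byte 0 = '8': mode=SIZE remaining=0 emitted=0 chunks_done=0
Byte 1 = 0x0D: mode=SIZE_CR remaining=0 emitted=0 chunks_done=0
Byte 2 = 0x0A: mode=DATA remaining=8 emitted=0 chunks_done=0
Byte 3 = 'g': mode=DATA remaining=7 emitted=1 chunks_done=0
Byte 4 = '5': mode=DATA remaining=6 emitted=2 chunks_done=0
Byte 5 = 'j': mode=DATA remaining=5 emitted=3 chunks_done=0
Byte 6 = 'o': mode=DATA remaining=4 emitted=4 chunks_done=0
Byte 7 = 'n': mode=DATA remaining=3 emitted=5 chunks_done=0
Byte 8 = '8': mode=DATA remaining=2 emitted=6 chunks_done=0
Byte 9 = '5': mode=DATA remaining=1 emitted=7 chunks_done=0
Byte 10 = '3': mode=DATA_DONE remaining=0 emitted=8 chunks_done=0
Byte 11 = 0x0D: mode=DATA_CR remaining=0 emitted=8 chunks_done=0
Byte 12 = 0x0A: mode=SIZE remaining=0 emitted=8 chunks_done=1
Byte 13 = '4': mode=SIZE remaining=0 emitted=8 chunks_done=1
Byte 14 = 0x0D: mode=SIZE_CR remaining=0 emitted=8 chunks_done=1
Byte 15 = 0x0A: mode=DATA remaining=4 emitted=8 chunks_done=1
Byte 16 = 'n': mode=DATA remaining=3 emitted=9 chunks_done=1

Answer: DATA 3 9 1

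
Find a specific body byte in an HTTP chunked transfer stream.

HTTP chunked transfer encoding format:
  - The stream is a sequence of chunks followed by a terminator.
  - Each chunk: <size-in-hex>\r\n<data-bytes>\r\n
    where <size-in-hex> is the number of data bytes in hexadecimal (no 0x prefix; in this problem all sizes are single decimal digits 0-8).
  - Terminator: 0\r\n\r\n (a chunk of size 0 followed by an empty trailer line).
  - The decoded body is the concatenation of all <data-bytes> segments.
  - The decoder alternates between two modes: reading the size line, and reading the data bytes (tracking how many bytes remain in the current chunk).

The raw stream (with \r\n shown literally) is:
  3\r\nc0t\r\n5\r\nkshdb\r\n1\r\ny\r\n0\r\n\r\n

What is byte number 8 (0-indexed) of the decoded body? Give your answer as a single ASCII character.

Answer: y

Derivation:
Chunk 1: stream[0..1]='3' size=0x3=3, data at stream[3..6]='c0t' -> body[0..3], body so far='c0t'
Chunk 2: stream[8..9]='5' size=0x5=5, data at stream[11..16]='kshdb' -> body[3..8], body so far='c0tkshdb'
Chunk 3: stream[18..19]='1' size=0x1=1, data at stream[21..22]='y' -> body[8..9], body so far='c0tkshdby'
Chunk 4: stream[24..25]='0' size=0 (terminator). Final body='c0tkshdby' (9 bytes)
Body byte 8 = 'y'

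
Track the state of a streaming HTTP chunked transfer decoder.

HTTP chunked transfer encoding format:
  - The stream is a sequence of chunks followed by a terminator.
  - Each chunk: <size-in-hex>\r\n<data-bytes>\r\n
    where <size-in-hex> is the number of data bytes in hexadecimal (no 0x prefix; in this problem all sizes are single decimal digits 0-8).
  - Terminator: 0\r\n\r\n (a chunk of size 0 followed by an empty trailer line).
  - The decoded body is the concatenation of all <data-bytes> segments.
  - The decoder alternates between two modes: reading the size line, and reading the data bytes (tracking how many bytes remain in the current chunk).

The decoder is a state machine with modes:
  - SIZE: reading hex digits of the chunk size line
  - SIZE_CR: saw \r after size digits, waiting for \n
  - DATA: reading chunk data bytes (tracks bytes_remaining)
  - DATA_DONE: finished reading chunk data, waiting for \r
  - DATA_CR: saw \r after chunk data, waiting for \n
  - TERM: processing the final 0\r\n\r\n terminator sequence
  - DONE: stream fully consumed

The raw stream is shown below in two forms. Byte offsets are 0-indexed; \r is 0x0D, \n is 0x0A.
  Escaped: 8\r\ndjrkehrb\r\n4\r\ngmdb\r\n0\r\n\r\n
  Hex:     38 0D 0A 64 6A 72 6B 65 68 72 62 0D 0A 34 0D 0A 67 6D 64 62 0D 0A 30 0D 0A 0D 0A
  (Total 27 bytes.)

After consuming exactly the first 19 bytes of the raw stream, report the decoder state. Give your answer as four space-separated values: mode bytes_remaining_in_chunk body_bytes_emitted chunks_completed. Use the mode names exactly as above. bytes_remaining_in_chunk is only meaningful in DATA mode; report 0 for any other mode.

Byte 0 = '8': mode=SIZE remaining=0 emitted=0 chunks_done=0
Byte 1 = 0x0D: mode=SIZE_CR remaining=0 emitted=0 chunks_done=0
Byte 2 = 0x0A: mode=DATA remaining=8 emitted=0 chunks_done=0
Byte 3 = 'd': mode=DATA remaining=7 emitted=1 chunks_done=0
Byte 4 = 'j': mode=DATA remaining=6 emitted=2 chunks_done=0
Byte 5 = 'r': mode=DATA remaining=5 emitted=3 chunks_done=0
Byte 6 = 'k': mode=DATA remaining=4 emitted=4 chunks_done=0
Byte 7 = 'e': mode=DATA remaining=3 emitted=5 chunks_done=0
Byte 8 = 'h': mode=DATA remaining=2 emitted=6 chunks_done=0
Byte 9 = 'r': mode=DATA remaining=1 emitted=7 chunks_done=0
Byte 10 = 'b': mode=DATA_DONE remaining=0 emitted=8 chunks_done=0
Byte 11 = 0x0D: mode=DATA_CR remaining=0 emitted=8 chunks_done=0
Byte 12 = 0x0A: mode=SIZE remaining=0 emitted=8 chunks_done=1
Byte 13 = '4': mode=SIZE remaining=0 emitted=8 chunks_done=1
Byte 14 = 0x0D: mode=SIZE_CR remaining=0 emitted=8 chunks_done=1
Byte 15 = 0x0A: mode=DATA remaining=4 emitted=8 chunks_done=1
Byte 16 = 'g': mode=DATA remaining=3 emitted=9 chunks_done=1
Byte 17 = 'm': mode=DATA remaining=2 emitted=10 chunks_done=1
Byte 18 = 'd': mode=DATA remaining=1 emitted=11 chunks_done=1

Answer: DATA 1 11 1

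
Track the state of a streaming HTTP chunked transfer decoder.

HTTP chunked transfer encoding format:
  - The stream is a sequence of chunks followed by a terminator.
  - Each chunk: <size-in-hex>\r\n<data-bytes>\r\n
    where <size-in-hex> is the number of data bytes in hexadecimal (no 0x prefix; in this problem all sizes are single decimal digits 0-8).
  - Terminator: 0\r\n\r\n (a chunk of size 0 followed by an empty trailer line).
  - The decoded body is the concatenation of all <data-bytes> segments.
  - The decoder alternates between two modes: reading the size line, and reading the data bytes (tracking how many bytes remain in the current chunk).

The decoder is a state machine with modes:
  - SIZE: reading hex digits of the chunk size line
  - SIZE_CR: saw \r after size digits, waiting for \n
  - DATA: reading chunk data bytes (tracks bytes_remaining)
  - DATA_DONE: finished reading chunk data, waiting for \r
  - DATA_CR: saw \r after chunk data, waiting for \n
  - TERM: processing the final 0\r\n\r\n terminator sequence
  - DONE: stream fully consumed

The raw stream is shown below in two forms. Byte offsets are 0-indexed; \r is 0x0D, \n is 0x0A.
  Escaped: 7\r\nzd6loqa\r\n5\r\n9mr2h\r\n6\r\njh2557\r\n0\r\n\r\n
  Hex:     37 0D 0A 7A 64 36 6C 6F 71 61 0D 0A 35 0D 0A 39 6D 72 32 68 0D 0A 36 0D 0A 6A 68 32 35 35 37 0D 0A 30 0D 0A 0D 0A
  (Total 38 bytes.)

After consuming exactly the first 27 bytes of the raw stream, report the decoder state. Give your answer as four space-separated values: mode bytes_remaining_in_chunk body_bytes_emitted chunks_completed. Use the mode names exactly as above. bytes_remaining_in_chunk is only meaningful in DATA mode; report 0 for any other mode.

Answer: DATA 4 14 2

Derivation:
Byte 0 = '7': mode=SIZE remaining=0 emitted=0 chunks_done=0
Byte 1 = 0x0D: mode=SIZE_CR remaining=0 emitted=0 chunks_done=0
Byte 2 = 0x0A: mode=DATA remaining=7 emitted=0 chunks_done=0
Byte 3 = 'z': mode=DATA remaining=6 emitted=1 chunks_done=0
Byte 4 = 'd': mode=DATA remaining=5 emitted=2 chunks_done=0
Byte 5 = '6': mode=DATA remaining=4 emitted=3 chunks_done=0
Byte 6 = 'l': mode=DATA remaining=3 emitted=4 chunks_done=0
Byte 7 = 'o': mode=DATA remaining=2 emitted=5 chunks_done=0
Byte 8 = 'q': mode=DATA remaining=1 emitted=6 chunks_done=0
Byte 9 = 'a': mode=DATA_DONE remaining=0 emitted=7 chunks_done=0
Byte 10 = 0x0D: mode=DATA_CR remaining=0 emitted=7 chunks_done=0
Byte 11 = 0x0A: mode=SIZE remaining=0 emitted=7 chunks_done=1
Byte 12 = '5': mode=SIZE remaining=0 emitted=7 chunks_done=1
Byte 13 = 0x0D: mode=SIZE_CR remaining=0 emitted=7 chunks_done=1
Byte 14 = 0x0A: mode=DATA remaining=5 emitted=7 chunks_done=1
Byte 15 = '9': mode=DATA remaining=4 emitted=8 chunks_done=1
Byte 16 = 'm': mode=DATA remaining=3 emitted=9 chunks_done=1
Byte 17 = 'r': mode=DATA remaining=2 emitted=10 chunks_done=1
Byte 18 = '2': mode=DATA remaining=1 emitted=11 chunks_done=1
Byte 19 = 'h': mode=DATA_DONE remaining=0 emitted=12 chunks_done=1
Byte 20 = 0x0D: mode=DATA_CR remaining=0 emitted=12 chunks_done=1
Byte 21 = 0x0A: mode=SIZE remaining=0 emitted=12 chunks_done=2
Byte 22 = '6': mode=SIZE remaining=0 emitted=12 chunks_done=2
Byte 23 = 0x0D: mode=SIZE_CR remaining=0 emitted=12 chunks_done=2
Byte 24 = 0x0A: mode=DATA remaining=6 emitted=12 chunks_done=2
Byte 25 = 'j': mode=DATA remaining=5 emitted=13 chunks_done=2
Byte 26 = 'h': mode=DATA remaining=4 emitted=14 chunks_done=2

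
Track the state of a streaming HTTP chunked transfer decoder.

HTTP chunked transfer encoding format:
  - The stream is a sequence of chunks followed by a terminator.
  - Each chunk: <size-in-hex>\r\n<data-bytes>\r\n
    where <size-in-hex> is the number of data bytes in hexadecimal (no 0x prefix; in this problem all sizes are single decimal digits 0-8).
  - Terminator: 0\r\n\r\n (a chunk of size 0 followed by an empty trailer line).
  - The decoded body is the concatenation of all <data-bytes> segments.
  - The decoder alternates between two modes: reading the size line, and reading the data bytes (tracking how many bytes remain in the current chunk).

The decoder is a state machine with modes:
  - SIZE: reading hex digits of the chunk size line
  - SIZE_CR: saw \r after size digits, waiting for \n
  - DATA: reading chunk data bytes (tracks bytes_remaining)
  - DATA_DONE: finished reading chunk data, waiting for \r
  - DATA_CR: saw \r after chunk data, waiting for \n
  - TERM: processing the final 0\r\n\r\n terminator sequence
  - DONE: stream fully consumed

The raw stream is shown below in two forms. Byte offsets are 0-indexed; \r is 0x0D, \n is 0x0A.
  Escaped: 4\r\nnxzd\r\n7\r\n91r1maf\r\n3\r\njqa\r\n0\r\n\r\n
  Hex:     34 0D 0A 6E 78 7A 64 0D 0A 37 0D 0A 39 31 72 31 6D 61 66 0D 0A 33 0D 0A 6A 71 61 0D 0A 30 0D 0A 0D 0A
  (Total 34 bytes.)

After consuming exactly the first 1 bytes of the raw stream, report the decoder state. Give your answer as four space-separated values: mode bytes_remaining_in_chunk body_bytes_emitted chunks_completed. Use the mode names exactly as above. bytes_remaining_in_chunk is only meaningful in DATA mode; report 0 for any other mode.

Byte 0 = '4': mode=SIZE remaining=0 emitted=0 chunks_done=0

Answer: SIZE 0 0 0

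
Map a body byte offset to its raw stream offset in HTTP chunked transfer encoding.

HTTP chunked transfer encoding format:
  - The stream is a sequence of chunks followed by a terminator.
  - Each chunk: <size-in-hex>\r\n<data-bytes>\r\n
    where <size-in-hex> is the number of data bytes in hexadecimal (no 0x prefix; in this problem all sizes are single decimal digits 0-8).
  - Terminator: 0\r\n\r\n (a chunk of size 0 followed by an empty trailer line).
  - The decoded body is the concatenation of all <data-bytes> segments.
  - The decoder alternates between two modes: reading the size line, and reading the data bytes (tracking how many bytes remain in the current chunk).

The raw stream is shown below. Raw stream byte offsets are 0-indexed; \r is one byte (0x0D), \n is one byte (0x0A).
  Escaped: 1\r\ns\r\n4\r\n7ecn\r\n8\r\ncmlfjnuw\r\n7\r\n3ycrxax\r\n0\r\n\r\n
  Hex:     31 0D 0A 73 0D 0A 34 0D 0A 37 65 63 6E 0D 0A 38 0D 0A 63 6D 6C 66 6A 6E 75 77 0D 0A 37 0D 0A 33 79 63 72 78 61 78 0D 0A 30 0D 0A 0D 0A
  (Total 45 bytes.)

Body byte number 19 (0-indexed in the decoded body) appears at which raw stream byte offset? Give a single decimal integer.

Chunk 1: stream[0..1]='1' size=0x1=1, data at stream[3..4]='s' -> body[0..1], body so far='s'
Chunk 2: stream[6..7]='4' size=0x4=4, data at stream[9..13]='7ecn' -> body[1..5], body so far='s7ecn'
Chunk 3: stream[15..16]='8' size=0x8=8, data at stream[18..26]='cmlfjnuw' -> body[5..13], body so far='s7ecncmlfjnuw'
Chunk 4: stream[28..29]='7' size=0x7=7, data at stream[31..38]='3ycrxax' -> body[13..20], body so far='s7ecncmlfjnuw3ycrxax'
Chunk 5: stream[40..41]='0' size=0 (terminator). Final body='s7ecncmlfjnuw3ycrxax' (20 bytes)
Body byte 19 at stream offset 37

Answer: 37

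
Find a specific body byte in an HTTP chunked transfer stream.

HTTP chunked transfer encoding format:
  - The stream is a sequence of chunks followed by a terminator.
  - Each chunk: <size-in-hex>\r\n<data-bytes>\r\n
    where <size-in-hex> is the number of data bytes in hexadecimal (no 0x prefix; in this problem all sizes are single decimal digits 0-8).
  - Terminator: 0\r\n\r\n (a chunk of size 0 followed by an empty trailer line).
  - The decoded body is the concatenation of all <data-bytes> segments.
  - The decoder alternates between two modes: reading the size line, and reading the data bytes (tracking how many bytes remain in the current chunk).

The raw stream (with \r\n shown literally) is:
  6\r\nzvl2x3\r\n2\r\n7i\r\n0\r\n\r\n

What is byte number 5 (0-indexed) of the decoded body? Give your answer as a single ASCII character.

Chunk 1: stream[0..1]='6' size=0x6=6, data at stream[3..9]='zvl2x3' -> body[0..6], body so far='zvl2x3'
Chunk 2: stream[11..12]='2' size=0x2=2, data at stream[14..16]='7i' -> body[6..8], body so far='zvl2x37i'
Chunk 3: stream[18..19]='0' size=0 (terminator). Final body='zvl2x37i' (8 bytes)
Body byte 5 = '3'

Answer: 3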